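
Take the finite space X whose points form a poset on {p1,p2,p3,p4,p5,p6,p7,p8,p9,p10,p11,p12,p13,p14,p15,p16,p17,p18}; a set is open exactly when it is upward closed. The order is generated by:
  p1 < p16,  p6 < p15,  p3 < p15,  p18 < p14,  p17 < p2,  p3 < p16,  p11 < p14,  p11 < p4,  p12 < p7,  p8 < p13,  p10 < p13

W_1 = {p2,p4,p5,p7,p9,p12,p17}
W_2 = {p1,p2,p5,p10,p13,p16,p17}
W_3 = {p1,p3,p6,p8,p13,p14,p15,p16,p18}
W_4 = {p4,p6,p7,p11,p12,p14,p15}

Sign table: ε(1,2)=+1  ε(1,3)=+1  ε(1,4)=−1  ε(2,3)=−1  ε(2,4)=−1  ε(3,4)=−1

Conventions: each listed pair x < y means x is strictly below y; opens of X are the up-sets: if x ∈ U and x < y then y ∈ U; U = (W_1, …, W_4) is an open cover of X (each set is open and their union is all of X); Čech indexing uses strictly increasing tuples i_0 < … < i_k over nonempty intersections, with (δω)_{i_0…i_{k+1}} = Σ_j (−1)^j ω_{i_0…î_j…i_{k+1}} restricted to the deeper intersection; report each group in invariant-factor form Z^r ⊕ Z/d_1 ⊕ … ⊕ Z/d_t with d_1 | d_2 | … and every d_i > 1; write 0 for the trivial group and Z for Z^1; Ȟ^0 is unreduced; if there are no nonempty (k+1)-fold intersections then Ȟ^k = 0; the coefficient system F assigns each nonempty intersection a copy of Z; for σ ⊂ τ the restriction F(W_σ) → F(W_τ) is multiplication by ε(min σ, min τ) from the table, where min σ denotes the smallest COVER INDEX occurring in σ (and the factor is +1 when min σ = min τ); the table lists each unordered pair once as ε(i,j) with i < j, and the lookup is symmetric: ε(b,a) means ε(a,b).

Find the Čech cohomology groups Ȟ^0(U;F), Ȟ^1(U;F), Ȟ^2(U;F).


nerve of the cover:
  W12={p2,p5,p17} W14={p4,p7,p12} W23={p1,p13,p16} W34={p6,p14,p15}
C dims 4,4; δ0: rk 4, SNF 1^3·2
Ȟ^0 = (4 − 4) − 0 = 0, so Ȟ^0 ≅ 0
Ȟ^1 = (4 − 0) − 4 = 0 plus torsion [2], so Ȟ^1 ≅ Z/2
Ȟ^2 = (0 − 0) − 0 = 0, so Ȟ^2 ≅ 0

Ȟ^0(U;F) ≅ 0, Ȟ^1(U;F) ≅ Z/2 and Ȟ^2(U;F) ≅ 0


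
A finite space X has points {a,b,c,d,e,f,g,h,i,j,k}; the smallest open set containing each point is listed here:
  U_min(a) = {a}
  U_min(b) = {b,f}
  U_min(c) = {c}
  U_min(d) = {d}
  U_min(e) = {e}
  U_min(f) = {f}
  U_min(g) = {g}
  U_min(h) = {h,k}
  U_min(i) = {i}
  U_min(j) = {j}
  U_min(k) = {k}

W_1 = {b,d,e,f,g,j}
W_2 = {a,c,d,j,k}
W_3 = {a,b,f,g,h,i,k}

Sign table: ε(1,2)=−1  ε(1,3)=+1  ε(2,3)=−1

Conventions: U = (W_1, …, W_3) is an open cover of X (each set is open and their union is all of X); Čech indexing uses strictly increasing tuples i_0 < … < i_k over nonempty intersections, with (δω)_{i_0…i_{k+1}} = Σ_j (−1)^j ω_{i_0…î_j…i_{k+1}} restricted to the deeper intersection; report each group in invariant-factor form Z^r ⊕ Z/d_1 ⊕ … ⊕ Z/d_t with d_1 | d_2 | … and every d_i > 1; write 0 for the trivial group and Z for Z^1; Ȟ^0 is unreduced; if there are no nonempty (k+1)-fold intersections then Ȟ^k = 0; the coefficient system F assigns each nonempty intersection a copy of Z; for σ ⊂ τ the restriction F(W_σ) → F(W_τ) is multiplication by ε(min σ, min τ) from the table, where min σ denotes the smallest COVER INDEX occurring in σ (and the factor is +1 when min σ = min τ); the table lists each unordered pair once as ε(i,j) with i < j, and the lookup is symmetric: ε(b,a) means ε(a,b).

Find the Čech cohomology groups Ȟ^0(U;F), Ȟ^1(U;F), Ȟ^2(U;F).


cover nerve:
  W12={d,j} W13={b,f,g} W23={a,k}
C dims 3,3; δ0: rk 2, SNF 1^2
Ȟ^0: (3−2)−0=1 ⇒ Z
Ȟ^1: (3−0)−2=1 ⇒ Z
Ȟ^2: (0−0)−0=0 ⇒ 0

Ȟ^0 = Z, Ȟ^1 = Z, Ȟ^2 = 0


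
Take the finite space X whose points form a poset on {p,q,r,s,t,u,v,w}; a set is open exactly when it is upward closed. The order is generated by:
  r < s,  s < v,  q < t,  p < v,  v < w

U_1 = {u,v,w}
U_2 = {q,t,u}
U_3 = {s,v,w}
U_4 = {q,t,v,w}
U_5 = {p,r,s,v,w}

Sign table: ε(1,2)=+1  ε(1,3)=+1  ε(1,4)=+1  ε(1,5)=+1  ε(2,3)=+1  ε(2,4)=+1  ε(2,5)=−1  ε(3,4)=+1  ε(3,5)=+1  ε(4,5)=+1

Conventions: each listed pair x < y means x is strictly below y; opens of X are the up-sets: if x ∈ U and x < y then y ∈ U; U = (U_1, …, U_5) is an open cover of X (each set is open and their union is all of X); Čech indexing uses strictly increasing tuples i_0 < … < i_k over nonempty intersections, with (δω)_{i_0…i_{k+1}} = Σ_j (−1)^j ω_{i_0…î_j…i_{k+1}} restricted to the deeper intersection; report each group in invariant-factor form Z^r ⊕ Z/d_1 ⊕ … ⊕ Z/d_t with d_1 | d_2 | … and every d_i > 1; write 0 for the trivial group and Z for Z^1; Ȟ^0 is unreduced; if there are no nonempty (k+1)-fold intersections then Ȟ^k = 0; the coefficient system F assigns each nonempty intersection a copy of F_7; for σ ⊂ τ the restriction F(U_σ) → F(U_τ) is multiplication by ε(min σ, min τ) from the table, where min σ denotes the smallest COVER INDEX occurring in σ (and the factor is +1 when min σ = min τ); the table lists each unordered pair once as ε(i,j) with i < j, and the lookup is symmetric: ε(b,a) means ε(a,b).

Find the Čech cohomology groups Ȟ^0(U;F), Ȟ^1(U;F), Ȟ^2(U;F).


Ȟ^0(U;F) ≅ Z/7; Ȟ^1(U;F) ≅ Z/7; Ȟ^2(U;F) ≅ 0

nonempty intersections:
  U12={u} U13={v,w} U14={v,w} U15={v,w} U24={q,t} U34={v,w} U35={s,v,w} U45={v,w}
  U134={v,w} U135={v,w} U145={v,w} U345={v,w}
  U1345={v,w}
C dims 5,8,4,1; δ0: rk_F7 4; δ1: rk_F7 3; δ2: rk_F7 1
Ȟ^0: (5−4)−0=1 ⇒ Z/7
Ȟ^1: (8−3)−4=1 ⇒ Z/7
Ȟ^2: (4−1)−3=0 ⇒ 0


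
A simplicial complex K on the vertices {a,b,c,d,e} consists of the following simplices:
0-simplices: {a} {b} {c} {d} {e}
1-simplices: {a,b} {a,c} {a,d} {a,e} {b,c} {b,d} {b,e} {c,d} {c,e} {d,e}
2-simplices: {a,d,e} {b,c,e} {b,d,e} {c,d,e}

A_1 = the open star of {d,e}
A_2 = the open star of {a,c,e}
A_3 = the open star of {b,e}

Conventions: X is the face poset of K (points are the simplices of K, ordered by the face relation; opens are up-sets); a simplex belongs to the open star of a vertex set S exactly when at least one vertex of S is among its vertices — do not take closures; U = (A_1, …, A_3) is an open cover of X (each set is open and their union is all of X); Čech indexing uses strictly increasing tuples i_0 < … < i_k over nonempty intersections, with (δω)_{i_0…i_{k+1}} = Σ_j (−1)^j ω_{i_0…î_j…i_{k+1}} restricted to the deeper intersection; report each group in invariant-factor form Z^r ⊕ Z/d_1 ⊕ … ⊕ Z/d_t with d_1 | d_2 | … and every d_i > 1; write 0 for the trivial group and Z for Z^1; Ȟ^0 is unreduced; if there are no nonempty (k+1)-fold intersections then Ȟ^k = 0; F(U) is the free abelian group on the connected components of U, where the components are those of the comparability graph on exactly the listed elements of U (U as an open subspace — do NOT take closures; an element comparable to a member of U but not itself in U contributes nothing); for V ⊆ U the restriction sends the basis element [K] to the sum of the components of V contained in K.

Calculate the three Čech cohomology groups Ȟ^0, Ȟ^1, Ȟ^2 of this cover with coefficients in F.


Ȟ^0 ≅ Z, Ȟ^1 ≅ Z, Ȟ^2 ≅ 0

nerve of the cover:
  A1={{d},{e},{a,d},{a,e},{b,d},{b,e},{c,d},{c,e},{d,e},{a,d,e},{b,c,e},{b,d,e},{c,d,e}} A2={{a},{c},{e},{a,b},{a,c},{a,d},{a,e},{b,c},{b,e},{c,d},{c,e},{d,e},{a,d,e},{b,c,e},{b,d,e},{c,d,e}} A3={{b},{e},{a,b},{a,e},{b,c},{b,d},{b,e},{c,e},{d,e},{a,d,e},{b,c,e},{b,d,e},{c,d,e}}
  A12={{e},{a,d},{a,e},{b,e},{c,d},{c,e},{d,e},{a,d,e},{b,c,e},{b,d,e},{c,d,e}} A13={{e},{a,e},{b,d},{b,e},{c,e},{d,e},{a,d,e},{b,c,e},{b,d,e},{c,d,e}} A23={{e},{a,b},{a,e},{b,c},{b,e},{c,e},{d,e},{a,d,e},{b,c,e},{b,d,e},{c,d,e}}
  A123={{e},{a,e},{b,e},{c,e},{d,e},{a,d,e},{b,c,e},{b,d,e},{c,d,e}}
components per intersection:
  A1: {{d},{e},{a,d},{a,e},{b,d},{b,e},{c,d},{c,e},{d,e},{a,d,e},{b,c,e},{b,d,e},{c,d,e}}
  A2: {{a},{c},{e},{a,b},{a,c},{a,d},{a,e},{b,c},{b,e},{c,d},{c,e},{d,e},{a,d,e},{b,c,e},{b,d,e},{c,d,e}}
  A3: {{b},{e},{a,b},{a,e},{b,c},{b,d},{b,e},{c,e},{d,e},{a,d,e},{b,c,e},{b,d,e},{c,d,e}}
  A12: {{e},{a,d},{a,e},{b,e},{c,d},{c,e},{d,e},{a,d,e},{b,c,e},{b,d,e},{c,d,e}}
  A13: {{e},{a,e},{b,d},{b,e},{c,e},{d,e},{a,d,e},{b,c,e},{b,d,e},{c,d,e}}
  A23: {{e},{a,e},{b,c},{b,e},{c,e},{d,e},{a,d,e},{b,c,e},{b,d,e},{c,d,e}} {{a,b}}
  A123: {{e},{a,e},{b,e},{c,e},{d,e},{a,d,e},{b,c,e},{b,d,e},{c,d,e}}
C dims 3,4,1; δ0: rk 2, SNF 1^2; δ1: rk 1, SNF 1^1
Ȟ^0 = (3 − 2) − 0 = 1, so Ȟ^0 ≅ Z
Ȟ^1 = (4 − 1) − 2 = 1, so Ȟ^1 ≅ Z
Ȟ^2 = (1 − 0) − 1 = 0, so Ȟ^2 ≅ 0


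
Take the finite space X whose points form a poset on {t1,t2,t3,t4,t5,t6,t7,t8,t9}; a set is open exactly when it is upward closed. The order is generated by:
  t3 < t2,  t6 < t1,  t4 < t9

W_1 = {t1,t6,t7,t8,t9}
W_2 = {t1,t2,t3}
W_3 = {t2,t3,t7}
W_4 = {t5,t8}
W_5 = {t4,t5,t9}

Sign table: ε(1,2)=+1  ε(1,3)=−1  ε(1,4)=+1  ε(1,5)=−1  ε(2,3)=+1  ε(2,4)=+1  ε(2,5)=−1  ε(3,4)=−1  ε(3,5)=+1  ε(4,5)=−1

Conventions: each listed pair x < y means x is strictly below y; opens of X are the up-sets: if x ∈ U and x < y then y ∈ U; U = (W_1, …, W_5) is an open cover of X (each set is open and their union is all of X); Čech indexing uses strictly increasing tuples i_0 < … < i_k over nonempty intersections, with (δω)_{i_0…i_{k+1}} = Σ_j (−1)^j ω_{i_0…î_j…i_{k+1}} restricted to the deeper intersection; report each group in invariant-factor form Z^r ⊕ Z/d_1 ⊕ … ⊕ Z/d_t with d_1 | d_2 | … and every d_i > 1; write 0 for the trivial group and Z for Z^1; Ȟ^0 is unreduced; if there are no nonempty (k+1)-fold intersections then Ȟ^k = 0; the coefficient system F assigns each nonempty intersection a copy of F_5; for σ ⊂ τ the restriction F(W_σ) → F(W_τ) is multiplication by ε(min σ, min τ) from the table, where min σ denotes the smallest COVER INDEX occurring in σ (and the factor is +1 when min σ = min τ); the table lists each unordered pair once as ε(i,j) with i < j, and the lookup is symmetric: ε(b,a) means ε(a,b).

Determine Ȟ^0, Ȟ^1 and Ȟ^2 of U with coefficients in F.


Ȟ^0 = 0,  Ȟ^1 = Z/5,  Ȟ^2 = 0

nonempty overlaps:
  W12={t1} W13={t7} W14={t8} W15={t9} W23={t2,t3} W45={t5}
C dims 5,6; δ0: rk_F5 5
degree 0: 5−5−0 = 0 → Ȟ^0 ≅ 0
degree 1: 6−0−5 = 1 → Ȟ^1 ≅ Z/5
degree 2: 0−0−0 = 0 → Ȟ^2 ≅ 0


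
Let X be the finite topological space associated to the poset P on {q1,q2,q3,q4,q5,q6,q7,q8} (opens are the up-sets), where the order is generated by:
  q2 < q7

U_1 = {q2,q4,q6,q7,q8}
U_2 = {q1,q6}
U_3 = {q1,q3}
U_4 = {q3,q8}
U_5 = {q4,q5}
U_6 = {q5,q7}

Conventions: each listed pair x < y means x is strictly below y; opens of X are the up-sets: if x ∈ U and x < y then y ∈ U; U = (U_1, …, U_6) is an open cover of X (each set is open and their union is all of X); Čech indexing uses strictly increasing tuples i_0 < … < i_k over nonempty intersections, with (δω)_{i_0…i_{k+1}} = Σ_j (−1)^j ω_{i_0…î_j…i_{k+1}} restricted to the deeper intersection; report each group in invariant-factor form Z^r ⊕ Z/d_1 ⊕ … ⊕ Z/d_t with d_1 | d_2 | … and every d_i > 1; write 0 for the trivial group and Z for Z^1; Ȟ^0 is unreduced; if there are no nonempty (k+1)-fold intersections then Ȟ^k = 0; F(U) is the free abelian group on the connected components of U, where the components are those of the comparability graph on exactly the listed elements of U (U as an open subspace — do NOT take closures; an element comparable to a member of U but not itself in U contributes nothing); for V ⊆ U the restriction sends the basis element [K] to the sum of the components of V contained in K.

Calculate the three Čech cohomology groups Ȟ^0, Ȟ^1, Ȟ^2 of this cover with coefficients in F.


nerve of the cover:
  U12={q6} U14={q8} U15={q4} U16={q7} U23={q1} U34={q3} U56={q5}
components per intersection:
  U1: {q2,q7} {q4} {q6} {q8}
  U2: {q1} {q6}
  U3: {q1} {q3}
  U4: {q3} {q8}
  U5: {q4} {q5}
  U6: {q5} {q7}
  U12: {q6}
  U14: {q8}
  U15: {q4}
  U16: {q7}
  U23: {q1}
  U34: {q3}
  U56: {q5}
C dims 14,7; δ0: rk 7, SNF 1^7
Ȟ^0 = (14 − 7) − 0 = 7, so Ȟ^0 ≅ Z^7
Ȟ^1 = (7 − 0) − 7 = 0, so Ȟ^1 ≅ 0
Ȟ^2 = (0 − 0) − 0 = 0, so Ȟ^2 ≅ 0

Ȟ^0(U;F) ≅ Z^7,  Ȟ^1(U;F) ≅ 0,  Ȟ^2(U;F) ≅ 0


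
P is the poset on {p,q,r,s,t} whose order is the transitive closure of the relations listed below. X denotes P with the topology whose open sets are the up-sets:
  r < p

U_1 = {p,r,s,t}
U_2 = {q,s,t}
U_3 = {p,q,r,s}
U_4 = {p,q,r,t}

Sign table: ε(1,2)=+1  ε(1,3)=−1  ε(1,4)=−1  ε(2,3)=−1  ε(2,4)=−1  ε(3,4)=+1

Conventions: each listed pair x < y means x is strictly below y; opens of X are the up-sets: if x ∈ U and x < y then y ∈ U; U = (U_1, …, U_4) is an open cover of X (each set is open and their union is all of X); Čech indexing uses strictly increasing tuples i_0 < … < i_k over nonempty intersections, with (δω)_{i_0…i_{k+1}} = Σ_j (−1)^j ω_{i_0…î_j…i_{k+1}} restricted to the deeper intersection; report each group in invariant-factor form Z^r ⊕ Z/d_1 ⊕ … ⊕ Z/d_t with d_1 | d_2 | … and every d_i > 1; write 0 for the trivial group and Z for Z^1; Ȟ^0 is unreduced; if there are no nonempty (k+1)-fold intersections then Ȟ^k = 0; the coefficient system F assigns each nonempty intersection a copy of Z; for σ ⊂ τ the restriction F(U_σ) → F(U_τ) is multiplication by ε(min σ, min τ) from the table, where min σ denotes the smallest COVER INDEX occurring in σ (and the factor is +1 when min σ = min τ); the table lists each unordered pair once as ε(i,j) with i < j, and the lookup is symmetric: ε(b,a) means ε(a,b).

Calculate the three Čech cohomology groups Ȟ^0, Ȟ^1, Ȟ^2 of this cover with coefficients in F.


intersection data:
  U12={s,t} U13={p,r,s} U14={p,r,t} U23={q,s} U24={q,t} U34={p,q,r}
  U123={s} U124={t} U134={p,r} U234={q}
C dims 4,6,4; δ0: rk 3, SNF 1^3; δ1: rk 3, SNF 1^3
Ȟ^0 = (4 − 3) − 0 = 1, so Ȟ^0 ≅ Z
Ȟ^1 = (6 − 3) − 3 = 0, so Ȟ^1 ≅ 0
Ȟ^2 = (4 − 0) − 3 = 1, so Ȟ^2 ≅ Z

Ȟ^0 = Z,  Ȟ^1 = 0,  Ȟ^2 = Z


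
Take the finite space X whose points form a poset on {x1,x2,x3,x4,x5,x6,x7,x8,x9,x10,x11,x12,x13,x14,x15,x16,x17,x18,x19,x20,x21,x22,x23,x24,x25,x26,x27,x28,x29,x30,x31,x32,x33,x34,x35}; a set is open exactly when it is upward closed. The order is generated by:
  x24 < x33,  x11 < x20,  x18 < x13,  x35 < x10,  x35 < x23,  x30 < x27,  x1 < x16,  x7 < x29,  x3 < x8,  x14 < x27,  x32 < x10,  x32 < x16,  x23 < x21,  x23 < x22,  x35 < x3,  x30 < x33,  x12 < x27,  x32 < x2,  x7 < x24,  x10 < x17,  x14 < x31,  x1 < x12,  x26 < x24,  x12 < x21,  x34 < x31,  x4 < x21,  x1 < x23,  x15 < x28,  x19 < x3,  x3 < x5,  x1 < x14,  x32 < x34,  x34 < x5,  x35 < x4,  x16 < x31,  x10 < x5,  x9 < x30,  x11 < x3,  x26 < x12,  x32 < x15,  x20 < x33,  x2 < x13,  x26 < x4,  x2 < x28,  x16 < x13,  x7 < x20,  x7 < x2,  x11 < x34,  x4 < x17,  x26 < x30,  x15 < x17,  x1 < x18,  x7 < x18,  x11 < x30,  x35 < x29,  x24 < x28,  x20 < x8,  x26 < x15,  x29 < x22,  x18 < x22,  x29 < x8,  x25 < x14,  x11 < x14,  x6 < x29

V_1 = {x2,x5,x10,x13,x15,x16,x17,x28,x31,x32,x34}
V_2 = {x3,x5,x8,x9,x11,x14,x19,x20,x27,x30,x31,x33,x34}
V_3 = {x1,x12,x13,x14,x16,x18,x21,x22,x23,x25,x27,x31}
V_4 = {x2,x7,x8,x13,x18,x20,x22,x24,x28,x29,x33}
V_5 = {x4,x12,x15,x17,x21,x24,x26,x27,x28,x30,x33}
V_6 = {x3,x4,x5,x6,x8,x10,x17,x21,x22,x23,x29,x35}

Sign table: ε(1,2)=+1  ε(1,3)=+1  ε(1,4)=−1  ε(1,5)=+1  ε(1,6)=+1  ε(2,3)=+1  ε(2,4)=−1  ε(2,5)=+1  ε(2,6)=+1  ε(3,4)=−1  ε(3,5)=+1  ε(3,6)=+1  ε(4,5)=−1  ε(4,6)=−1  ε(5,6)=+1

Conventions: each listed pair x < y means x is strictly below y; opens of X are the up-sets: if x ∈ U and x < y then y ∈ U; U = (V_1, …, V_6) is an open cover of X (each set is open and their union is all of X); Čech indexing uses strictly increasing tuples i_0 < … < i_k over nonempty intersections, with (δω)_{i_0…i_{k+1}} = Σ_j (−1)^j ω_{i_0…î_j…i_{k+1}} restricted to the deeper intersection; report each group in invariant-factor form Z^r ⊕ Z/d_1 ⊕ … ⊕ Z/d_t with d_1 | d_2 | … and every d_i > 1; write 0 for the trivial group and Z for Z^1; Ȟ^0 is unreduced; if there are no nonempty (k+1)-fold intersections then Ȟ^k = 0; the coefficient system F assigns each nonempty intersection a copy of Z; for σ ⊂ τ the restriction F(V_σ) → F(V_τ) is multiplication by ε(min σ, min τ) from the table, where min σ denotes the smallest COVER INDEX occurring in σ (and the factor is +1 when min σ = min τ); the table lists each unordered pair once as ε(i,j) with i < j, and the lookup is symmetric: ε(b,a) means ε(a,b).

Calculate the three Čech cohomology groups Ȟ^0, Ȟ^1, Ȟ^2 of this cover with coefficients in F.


nonempty intersections:
  V12={x5,x31,x34} V13={x13,x16,x31} V14={x2,x13,x28} V15={x15,x17,x28} V16={x5,x10,x17} V23={x14,x27,x31} V24={x8,x20,x33} V25={x27,x30,x33} V26={x3,x5,x8} V34={x13,x18,x22} V35={x12,x21,x27} V36={x21,x22,x23} V45={x24,x28,x33} V46={x8,x22,x29} V56={x4,x17,x21}
  V123={x31} V126={x5} V134={x13} V145={x28} V156={x17} V235={x27} V245={x33} V246={x8} V346={x22} V356={x21}
C dims 6,15,10; δ0: rk 5, SNF 1^5; δ1: rk 10, SNF 1^9·2
Ȟ^0: (6−5)−0=1 ⇒ Z
Ȟ^1: (15−10)−5=0 ⇒ 0
Ȟ^2: (10−0)−10=0 plus torsion [2] ⇒ Z/2

Ȟ^0 = Z, Ȟ^1 = 0 and Ȟ^2 = Z/2


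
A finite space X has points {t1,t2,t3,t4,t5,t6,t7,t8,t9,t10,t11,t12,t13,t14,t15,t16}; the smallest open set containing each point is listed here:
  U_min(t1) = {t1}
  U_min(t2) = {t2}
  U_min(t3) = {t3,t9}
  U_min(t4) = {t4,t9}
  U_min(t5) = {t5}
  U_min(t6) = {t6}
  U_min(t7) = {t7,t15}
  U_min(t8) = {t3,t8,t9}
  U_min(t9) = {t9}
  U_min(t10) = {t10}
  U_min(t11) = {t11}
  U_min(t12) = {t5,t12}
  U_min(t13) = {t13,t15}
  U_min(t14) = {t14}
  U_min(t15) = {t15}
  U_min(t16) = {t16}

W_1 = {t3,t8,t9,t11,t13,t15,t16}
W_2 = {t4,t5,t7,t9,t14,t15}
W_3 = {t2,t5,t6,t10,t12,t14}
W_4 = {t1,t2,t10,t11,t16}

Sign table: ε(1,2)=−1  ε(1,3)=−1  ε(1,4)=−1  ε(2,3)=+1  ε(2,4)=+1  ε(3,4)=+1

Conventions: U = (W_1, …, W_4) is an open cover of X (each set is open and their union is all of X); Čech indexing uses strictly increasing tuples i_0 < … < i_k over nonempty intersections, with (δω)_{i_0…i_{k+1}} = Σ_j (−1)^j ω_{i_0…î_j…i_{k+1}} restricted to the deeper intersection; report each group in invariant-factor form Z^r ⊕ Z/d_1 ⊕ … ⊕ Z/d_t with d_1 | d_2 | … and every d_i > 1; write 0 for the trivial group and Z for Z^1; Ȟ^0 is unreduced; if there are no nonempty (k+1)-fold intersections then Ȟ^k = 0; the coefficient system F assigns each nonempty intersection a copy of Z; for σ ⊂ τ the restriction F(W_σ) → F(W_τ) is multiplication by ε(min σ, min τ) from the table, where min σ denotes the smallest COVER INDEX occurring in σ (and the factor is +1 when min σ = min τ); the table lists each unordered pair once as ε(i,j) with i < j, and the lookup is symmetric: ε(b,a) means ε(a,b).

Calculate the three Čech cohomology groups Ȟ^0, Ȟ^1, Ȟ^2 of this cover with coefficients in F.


Ȟ^0(U;F) ≅ Z, Ȟ^1(U;F) ≅ Z, Ȟ^2(U;F) ≅ 0

intersection data:
  W12={t9,t15} W14={t11,t16} W23={t5,t14} W34={t2,t10}
C dims 4,4; δ0: rk 3, SNF 1^3
Ȟ^0 = (4 − 3) − 0 = 1, so Ȟ^0 ≅ Z
Ȟ^1 = (4 − 0) − 3 = 1, so Ȟ^1 ≅ Z
Ȟ^2 = (0 − 0) − 0 = 0, so Ȟ^2 ≅ 0


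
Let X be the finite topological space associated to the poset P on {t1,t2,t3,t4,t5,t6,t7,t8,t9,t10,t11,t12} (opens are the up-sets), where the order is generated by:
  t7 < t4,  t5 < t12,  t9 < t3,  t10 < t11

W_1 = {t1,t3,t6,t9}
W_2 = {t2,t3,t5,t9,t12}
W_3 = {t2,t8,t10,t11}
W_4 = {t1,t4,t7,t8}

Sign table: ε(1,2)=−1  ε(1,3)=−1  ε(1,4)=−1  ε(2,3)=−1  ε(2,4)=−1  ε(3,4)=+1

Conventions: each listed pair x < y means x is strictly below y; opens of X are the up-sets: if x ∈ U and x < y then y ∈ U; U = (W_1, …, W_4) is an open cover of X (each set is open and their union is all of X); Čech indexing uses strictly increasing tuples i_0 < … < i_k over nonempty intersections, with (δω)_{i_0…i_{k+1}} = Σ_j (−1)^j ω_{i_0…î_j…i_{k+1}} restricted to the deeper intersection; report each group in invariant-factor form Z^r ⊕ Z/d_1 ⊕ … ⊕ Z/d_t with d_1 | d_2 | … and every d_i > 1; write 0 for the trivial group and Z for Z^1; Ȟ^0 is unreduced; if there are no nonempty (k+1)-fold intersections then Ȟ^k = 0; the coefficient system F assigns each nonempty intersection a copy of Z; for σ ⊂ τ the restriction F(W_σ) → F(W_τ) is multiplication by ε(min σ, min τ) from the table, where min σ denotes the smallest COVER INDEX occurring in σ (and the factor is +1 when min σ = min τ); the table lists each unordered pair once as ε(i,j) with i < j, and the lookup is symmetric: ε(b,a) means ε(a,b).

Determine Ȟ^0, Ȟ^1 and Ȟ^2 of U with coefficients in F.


nerve simplices:
  W12={t3,t9} W14={t1} W23={t2} W34={t8}
C dims 4,4; δ0: rk 4, SNF 1^3·2
degree 0: 4−4−0 = 0 → Ȟ^0 ≅ 0
degree 1: 4−0−4 = 0 plus torsion [2] → Ȟ^1 ≅ Z/2
degree 2: 0−0−0 = 0 → Ȟ^2 ≅ 0

Ȟ^0 ≅ 0, Ȟ^1 ≅ Z/2 and Ȟ^2 ≅ 0


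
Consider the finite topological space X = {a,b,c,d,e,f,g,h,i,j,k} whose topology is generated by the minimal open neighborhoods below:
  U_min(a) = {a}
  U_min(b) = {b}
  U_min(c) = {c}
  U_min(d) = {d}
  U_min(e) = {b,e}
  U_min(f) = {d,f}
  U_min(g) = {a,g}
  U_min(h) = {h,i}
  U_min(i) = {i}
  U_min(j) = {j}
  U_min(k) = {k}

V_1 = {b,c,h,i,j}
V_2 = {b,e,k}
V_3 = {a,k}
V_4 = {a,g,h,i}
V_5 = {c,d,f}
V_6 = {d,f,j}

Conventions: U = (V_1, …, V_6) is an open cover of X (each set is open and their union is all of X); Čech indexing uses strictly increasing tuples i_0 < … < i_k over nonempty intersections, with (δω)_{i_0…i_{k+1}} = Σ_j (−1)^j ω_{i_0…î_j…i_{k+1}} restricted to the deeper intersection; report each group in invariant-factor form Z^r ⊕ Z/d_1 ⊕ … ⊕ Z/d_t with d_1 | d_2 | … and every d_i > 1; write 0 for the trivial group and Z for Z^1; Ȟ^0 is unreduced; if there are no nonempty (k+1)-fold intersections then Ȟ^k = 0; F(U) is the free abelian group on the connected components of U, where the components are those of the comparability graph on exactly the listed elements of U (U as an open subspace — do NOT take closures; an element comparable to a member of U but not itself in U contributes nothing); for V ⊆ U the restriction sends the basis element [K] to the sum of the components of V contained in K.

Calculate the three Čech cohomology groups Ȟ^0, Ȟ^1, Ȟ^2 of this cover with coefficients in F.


Ȟ^0(U;F) ≅ Z^7; Ȟ^1(U;F) ≅ 0; Ȟ^2(U;F) ≅ 0

nonempty intersections:
  V12={b} V14={h,i} V15={c} V16={j} V23={k} V34={a} V56={d,f}
components per intersection:
  V1: {b} {c} {h,i} {j}
  V2: {b,e} {k}
  V3: {a} {k}
  V4: {a,g} {h,i}
  V5: {c} {d,f}
  V6: {d,f} {j}
  V12: {b}
  V14: {h,i}
  V15: {c}
  V16: {j}
  V23: {k}
  V34: {a}
  V56: {d,f}
C dims 14,7; δ0: rk 7, SNF 1^7
Ȟ^0: (14−7)−0=7 ⇒ Z^7
Ȟ^1: (7−0)−7=0 ⇒ 0
Ȟ^2: (0−0)−0=0 ⇒ 0


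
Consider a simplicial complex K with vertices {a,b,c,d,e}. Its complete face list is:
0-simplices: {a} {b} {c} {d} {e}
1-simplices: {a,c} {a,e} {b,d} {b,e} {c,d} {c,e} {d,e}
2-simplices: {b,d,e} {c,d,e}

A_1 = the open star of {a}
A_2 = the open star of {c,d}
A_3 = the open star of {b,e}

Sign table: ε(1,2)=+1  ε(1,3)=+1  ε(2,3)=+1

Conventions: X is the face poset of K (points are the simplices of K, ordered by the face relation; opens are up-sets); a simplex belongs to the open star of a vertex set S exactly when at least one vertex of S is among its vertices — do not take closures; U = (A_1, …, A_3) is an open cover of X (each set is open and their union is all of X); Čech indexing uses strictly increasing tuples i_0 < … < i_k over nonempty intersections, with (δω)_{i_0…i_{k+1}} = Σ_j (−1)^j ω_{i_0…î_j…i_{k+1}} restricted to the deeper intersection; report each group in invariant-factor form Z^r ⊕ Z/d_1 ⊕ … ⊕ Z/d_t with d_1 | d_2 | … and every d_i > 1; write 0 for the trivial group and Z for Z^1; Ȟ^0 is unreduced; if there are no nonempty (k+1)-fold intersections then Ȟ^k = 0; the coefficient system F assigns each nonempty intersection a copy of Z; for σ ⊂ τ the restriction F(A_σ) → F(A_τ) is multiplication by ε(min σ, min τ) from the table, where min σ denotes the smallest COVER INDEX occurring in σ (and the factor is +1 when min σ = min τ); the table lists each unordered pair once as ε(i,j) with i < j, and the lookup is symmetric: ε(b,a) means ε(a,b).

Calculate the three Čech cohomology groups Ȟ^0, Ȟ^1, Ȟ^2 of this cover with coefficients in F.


Ȟ^0(U;F) ≅ Z, Ȟ^1(U;F) ≅ Z, Ȟ^2(U;F) ≅ 0

cover nerve:
  A1={{a},{a,c},{a,e}} A2={{c},{d},{a,c},{b,d},{c,d},{c,e},{d,e},{b,d,e},{c,d,e}} A3={{b},{e},{a,e},{b,d},{b,e},{c,e},{d,e},{b,d,e},{c,d,e}}
  A12={{a,c}} A13={{a,e}} A23={{b,d},{c,e},{d,e},{b,d,e},{c,d,e}}
C dims 3,3; δ0: rk 2, SNF 1^2
Ȟ^0: (3−2)−0=1 ⇒ Z
Ȟ^1: (3−0)−2=1 ⇒ Z
Ȟ^2: (0−0)−0=0 ⇒ 0


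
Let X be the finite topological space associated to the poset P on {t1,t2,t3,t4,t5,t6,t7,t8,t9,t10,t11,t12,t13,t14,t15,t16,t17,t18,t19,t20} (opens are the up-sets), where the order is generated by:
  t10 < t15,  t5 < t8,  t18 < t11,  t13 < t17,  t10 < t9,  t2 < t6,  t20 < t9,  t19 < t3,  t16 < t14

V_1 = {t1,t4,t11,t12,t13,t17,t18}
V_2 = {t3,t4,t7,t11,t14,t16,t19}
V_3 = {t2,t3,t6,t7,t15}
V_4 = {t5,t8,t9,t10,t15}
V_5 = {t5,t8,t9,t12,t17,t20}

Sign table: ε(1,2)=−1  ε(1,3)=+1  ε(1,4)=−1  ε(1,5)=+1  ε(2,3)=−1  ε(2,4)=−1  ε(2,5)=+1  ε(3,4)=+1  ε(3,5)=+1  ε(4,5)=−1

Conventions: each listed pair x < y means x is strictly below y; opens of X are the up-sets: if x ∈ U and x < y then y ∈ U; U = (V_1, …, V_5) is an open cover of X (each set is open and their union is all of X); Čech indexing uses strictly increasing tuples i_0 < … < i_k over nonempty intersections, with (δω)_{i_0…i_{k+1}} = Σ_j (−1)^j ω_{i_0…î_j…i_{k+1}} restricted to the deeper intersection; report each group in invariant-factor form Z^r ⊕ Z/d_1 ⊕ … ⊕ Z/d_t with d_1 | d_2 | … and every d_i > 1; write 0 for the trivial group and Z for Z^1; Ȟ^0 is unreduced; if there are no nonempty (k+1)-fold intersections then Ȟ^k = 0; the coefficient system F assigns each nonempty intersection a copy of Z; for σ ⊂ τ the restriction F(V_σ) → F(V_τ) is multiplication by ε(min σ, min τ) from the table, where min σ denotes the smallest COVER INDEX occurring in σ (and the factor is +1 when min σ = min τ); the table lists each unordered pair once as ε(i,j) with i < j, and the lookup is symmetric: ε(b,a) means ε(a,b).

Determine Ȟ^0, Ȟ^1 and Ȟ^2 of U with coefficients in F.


nonempty overlaps:
  V12={t4,t11} V15={t12,t17} V23={t3,t7} V34={t15} V45={t5,t8,t9}
C dims 5,5; δ0: rk 5, SNF 1^4·2
degree 0: 5−5−0 = 0 → Ȟ^0 ≅ 0
degree 1: 5−0−5 = 0 plus torsion [2] → Ȟ^1 ≅ Z/2
degree 2: 0−0−0 = 0 → Ȟ^2 ≅ 0

Ȟ^0(U;F) ≅ 0, Ȟ^1(U;F) ≅ Z/2 and Ȟ^2(U;F) ≅ 0


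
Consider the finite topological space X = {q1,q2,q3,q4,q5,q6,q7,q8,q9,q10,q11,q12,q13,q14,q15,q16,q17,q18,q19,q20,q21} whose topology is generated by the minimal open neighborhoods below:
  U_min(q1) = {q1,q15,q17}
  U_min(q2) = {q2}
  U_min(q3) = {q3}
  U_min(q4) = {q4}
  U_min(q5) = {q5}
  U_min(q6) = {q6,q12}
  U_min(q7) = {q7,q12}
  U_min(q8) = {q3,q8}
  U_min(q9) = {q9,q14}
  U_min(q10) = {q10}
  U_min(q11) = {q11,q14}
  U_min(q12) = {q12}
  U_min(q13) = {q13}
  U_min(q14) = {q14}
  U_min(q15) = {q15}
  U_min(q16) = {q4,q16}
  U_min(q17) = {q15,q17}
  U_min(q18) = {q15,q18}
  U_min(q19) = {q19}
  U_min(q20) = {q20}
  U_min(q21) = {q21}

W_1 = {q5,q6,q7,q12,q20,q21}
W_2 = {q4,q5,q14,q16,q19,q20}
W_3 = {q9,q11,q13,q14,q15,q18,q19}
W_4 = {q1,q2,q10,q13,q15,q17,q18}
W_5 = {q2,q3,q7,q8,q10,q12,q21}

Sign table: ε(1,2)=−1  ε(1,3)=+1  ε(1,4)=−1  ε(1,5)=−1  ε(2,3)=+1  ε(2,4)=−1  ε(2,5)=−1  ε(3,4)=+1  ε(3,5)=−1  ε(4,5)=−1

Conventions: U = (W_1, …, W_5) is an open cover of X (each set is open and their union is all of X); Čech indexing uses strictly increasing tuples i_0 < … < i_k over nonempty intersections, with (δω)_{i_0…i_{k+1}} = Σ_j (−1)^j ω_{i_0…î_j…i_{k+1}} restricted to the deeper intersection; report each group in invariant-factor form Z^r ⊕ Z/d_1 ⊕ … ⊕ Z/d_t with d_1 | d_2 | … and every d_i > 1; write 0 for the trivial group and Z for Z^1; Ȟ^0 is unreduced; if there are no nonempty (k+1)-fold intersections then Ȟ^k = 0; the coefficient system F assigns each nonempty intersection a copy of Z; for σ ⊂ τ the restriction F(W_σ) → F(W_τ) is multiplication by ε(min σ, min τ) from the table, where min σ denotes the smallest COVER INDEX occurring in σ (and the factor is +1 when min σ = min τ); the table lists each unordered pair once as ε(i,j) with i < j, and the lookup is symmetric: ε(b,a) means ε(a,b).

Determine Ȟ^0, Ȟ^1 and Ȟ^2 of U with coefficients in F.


cover nerve:
  W12={q5,q20} W15={q7,q12,q21} W23={q14,q19} W34={q13,q15,q18} W45={q2,q10}
C dims 5,5; δ0: rk 5, SNF 1^4·2
Ȟ^0: (5−5)−0=0 ⇒ 0
Ȟ^1: (5−0)−5=0 plus torsion [2] ⇒ Z/2
Ȟ^2: (0−0)−0=0 ⇒ 0

Ȟ^0(U;F) ≅ 0, Ȟ^1(U;F) ≅ Z/2, Ȟ^2(U;F) ≅ 0


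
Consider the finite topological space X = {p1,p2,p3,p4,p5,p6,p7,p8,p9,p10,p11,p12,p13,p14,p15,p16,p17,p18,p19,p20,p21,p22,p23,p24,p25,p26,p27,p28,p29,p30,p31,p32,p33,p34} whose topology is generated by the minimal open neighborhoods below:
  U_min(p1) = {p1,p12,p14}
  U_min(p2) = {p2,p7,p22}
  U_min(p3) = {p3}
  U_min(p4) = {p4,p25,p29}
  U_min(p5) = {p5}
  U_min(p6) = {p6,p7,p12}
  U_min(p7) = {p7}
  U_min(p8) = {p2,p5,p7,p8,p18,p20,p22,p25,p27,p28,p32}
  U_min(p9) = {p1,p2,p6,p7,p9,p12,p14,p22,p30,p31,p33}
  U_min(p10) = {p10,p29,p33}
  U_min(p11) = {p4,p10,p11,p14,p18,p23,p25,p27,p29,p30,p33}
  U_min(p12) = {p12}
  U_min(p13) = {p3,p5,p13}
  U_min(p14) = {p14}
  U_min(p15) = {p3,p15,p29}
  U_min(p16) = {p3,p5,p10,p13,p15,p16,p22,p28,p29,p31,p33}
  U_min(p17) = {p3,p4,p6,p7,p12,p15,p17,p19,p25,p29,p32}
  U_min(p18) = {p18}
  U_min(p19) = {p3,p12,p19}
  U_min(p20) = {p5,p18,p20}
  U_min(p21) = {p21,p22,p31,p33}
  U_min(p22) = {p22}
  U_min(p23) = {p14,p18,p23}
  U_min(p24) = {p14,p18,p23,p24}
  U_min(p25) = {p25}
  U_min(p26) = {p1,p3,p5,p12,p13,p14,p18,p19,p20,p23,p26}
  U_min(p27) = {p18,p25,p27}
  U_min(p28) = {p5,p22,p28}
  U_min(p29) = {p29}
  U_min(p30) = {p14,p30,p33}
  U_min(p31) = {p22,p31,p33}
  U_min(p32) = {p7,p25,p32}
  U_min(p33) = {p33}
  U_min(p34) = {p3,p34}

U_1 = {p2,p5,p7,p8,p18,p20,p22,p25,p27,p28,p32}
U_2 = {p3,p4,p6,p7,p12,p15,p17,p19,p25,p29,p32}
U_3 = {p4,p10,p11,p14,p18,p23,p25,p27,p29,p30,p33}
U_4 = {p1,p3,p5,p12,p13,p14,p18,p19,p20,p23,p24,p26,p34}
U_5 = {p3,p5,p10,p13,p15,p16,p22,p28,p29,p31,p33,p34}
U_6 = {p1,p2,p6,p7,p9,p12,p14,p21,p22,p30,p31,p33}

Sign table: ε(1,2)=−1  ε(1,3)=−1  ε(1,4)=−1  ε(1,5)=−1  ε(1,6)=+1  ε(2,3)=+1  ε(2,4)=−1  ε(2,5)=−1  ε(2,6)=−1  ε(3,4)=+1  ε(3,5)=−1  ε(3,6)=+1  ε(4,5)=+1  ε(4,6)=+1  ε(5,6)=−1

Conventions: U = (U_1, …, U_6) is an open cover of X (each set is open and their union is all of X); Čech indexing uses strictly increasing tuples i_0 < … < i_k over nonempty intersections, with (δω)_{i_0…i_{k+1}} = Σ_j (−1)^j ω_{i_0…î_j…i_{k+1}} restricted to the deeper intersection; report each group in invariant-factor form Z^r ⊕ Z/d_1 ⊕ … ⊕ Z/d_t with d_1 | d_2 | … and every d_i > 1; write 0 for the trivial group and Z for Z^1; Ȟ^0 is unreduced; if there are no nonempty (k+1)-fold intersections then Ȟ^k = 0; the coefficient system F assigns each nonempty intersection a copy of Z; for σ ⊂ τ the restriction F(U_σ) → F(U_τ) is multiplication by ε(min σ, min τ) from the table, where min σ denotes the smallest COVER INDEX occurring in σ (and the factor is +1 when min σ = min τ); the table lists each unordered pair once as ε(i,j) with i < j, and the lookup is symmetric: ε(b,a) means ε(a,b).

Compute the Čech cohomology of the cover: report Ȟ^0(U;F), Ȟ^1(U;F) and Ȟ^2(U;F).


nonempty overlaps:
  U12={p7,p25,p32} U13={p18,p25,p27} U14={p5,p18,p20} U15={p5,p22,p28} U16={p2,p7,p22} U23={p4,p25,p29} U24={p3,p12,p19} U25={p3,p15,p29} U26={p6,p7,p12} U34={p14,p18,p23} U35={p10,p29,p33} U36={p14,p30,p33} U45={p3,p5,p13,p34} U46={p1,p12,p14} U56={p22,p31,p33}
  U123={p25} U126={p7} U134={p18} U145={p5} U156={p22} U235={p29} U245={p3} U246={p12} U346={p14} U356={p33}
C dims 6,15,10; δ0: rk 6, SNF 1^5·2; δ1: rk 9, SNF 1^9
degree 0: 6−6−0 = 0 → Ȟ^0 ≅ 0
degree 1: 15−9−6 = 0 plus torsion [2] → Ȟ^1 ≅ Z/2
degree 2: 10−0−9 = 1 → Ȟ^2 ≅ Z

Ȟ^0 ≅ 0, Ȟ^1 ≅ Z/2 and Ȟ^2 ≅ Z


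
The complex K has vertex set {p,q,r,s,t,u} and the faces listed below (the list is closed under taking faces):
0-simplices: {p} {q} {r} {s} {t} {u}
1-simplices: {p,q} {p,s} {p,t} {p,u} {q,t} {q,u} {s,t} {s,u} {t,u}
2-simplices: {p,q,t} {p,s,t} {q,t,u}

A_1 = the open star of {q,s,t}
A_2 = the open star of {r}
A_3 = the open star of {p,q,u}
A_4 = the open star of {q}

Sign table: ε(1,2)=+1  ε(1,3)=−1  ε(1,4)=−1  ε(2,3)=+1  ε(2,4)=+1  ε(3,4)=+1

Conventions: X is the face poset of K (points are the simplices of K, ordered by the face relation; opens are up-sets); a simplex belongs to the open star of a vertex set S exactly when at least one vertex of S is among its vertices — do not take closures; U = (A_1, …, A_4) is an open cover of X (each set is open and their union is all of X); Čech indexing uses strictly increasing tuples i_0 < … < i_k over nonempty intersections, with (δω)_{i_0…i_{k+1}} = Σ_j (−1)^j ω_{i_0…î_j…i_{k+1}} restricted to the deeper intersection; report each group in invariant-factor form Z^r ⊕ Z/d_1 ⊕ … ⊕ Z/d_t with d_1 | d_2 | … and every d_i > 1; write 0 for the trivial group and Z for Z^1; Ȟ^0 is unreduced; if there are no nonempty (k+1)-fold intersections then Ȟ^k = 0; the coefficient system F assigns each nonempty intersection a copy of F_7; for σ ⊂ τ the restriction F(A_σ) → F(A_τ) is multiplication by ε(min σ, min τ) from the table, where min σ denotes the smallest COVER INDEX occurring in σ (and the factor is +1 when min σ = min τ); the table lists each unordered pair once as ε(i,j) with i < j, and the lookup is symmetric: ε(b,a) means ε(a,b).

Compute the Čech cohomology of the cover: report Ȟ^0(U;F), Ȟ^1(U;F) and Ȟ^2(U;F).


nonempty overlaps:
  A1={{q},{s},{t},{p,q},{p,s},{p,t},{q,t},{q,u},{s,t},{s,u},{t,u},{p,q,t},{p,s,t},{q,t,u}} A2={{r}} A3={{p},{q},{u},{p,q},{p,s},{p,t},{p,u},{q,t},{q,u},{s,u},{t,u},{p,q,t},{p,s,t},{q,t,u}} A4={{q},{p,q},{q,t},{q,u},{p,q,t},{q,t,u}}
  A13={{q},{p,q},{p,s},{p,t},{q,t},{q,u},{s,u},{t,u},{p,q,t},{p,s,t},{q,t,u}} A14={{q},{p,q},{q,t},{q,u},{p,q,t},{q,t,u}} A34={{q},{p,q},{q,t},{q,u},{p,q,t},{q,t,u}}
  A134={{q},{p,q},{q,t},{q,u},{p,q,t},{q,t,u}}
C dims 4,3,1; δ0: rk_F7 2; δ1: rk_F7 1
degree 0: 4−2−0 = 2 → Ȟ^0 ≅ Z/7 ⊕ Z/7
degree 1: 3−1−2 = 0 → Ȟ^1 ≅ 0
degree 2: 1−0−1 = 0 → Ȟ^2 ≅ 0

Ȟ^0(U;F) ≅ Z/7 ⊕ Z/7, Ȟ^1(U;F) ≅ 0 and Ȟ^2(U;F) ≅ 0


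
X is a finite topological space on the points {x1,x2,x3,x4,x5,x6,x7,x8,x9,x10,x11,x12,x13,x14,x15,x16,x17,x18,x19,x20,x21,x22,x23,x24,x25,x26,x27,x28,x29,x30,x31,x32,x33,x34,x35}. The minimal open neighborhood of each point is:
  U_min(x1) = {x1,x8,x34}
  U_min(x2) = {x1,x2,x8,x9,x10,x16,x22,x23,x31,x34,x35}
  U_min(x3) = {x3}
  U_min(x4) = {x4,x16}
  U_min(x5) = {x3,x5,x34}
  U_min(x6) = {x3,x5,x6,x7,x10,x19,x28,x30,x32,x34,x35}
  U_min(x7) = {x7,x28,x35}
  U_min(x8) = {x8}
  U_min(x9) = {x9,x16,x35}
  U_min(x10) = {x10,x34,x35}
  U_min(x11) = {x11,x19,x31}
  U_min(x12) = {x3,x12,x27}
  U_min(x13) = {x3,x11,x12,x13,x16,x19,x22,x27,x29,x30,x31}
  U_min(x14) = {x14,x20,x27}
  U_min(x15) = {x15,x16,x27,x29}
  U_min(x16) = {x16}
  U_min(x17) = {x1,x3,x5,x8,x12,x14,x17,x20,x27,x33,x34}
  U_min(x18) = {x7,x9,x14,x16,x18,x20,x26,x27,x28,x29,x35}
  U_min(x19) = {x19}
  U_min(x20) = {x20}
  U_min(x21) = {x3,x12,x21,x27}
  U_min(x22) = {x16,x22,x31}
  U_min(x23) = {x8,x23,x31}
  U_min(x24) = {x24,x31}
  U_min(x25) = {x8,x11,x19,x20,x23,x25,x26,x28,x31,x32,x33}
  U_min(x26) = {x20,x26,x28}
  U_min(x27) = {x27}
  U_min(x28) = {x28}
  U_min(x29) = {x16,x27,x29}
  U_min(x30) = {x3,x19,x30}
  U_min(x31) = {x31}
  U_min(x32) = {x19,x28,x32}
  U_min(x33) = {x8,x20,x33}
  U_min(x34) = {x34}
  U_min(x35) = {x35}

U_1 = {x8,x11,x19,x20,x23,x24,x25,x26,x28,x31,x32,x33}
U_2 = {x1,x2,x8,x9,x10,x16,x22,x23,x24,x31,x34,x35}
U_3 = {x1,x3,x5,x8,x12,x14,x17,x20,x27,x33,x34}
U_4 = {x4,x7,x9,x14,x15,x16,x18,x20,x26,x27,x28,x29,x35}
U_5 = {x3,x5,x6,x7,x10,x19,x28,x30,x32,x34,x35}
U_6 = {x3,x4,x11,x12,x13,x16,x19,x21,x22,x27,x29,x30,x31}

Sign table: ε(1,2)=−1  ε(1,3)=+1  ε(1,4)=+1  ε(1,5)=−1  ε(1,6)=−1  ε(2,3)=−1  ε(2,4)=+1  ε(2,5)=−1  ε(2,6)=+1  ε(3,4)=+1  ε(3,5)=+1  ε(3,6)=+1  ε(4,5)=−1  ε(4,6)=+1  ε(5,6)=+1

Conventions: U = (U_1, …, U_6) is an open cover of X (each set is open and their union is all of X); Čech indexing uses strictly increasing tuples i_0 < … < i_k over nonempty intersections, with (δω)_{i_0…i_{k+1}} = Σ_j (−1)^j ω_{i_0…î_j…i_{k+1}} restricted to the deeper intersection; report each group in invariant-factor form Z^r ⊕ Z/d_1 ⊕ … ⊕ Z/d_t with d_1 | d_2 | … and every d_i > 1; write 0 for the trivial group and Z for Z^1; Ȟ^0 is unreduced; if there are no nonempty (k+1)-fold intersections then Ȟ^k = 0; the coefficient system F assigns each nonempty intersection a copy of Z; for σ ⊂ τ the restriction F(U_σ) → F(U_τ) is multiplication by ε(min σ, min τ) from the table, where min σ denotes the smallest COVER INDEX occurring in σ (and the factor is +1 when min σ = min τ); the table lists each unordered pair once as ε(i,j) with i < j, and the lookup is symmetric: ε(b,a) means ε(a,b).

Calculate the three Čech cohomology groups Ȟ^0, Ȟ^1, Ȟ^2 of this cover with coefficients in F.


intersection data:
  U12={x8,x23,x24,x31} U13={x8,x20,x33} U14={x20,x26,x28} U15={x19,x28,x32} U16={x11,x19,x31} U23={x1,x8,x34} U24={x9,x16,x35} U25={x10,x34,x35} U26={x16,x22,x31} U34={x14,x20,x27} U35={x3,x5,x34} U36={x3,x12,x27} U45={x7,x28,x35} U46={x4,x16,x27,x29} U56={x3,x19,x30}
  U123={x8} U126={x31} U134={x20} U145={x28} U156={x19} U235={x34} U245={x35} U246={x16} U346={x27} U356={x3}
C dims 6,15,10; δ0: rk 6, SNF 1^5·2; δ1: rk 9, SNF 1^9
Ȟ^0 = (6 − 6) − 0 = 0, so Ȟ^0 ≅ 0
Ȟ^1 = (15 − 9) − 6 = 0 plus torsion [2], so Ȟ^1 ≅ Z/2
Ȟ^2 = (10 − 0) − 9 = 1, so Ȟ^2 ≅ Z

Ȟ^0 ≅ 0,  Ȟ^1 ≅ Z/2,  Ȟ^2 ≅ Z


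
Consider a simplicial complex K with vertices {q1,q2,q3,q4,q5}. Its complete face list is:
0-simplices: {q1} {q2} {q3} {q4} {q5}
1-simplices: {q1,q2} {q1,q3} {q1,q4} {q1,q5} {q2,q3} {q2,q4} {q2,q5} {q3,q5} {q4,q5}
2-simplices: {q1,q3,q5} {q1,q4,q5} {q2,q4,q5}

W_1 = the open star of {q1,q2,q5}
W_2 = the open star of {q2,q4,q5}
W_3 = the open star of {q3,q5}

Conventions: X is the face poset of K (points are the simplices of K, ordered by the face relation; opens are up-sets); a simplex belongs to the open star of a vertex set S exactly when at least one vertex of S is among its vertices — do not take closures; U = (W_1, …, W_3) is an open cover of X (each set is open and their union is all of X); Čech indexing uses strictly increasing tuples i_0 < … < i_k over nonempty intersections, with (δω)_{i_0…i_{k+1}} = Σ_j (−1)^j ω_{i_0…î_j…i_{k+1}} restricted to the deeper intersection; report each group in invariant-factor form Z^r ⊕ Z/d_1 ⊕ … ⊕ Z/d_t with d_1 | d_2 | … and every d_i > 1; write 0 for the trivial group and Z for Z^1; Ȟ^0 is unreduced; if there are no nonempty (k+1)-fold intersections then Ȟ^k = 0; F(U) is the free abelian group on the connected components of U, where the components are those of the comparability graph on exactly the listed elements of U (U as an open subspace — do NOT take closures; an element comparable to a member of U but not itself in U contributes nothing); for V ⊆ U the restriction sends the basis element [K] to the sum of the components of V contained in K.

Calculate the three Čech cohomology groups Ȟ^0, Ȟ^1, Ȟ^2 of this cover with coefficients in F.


nonempty overlaps:
  W1={{q1},{q2},{q5},{q1,q2},{q1,q3},{q1,q4},{q1,q5},{q2,q3},{q2,q4},{q2,q5},{q3,q5},{q4,q5},{q1,q3,q5},{q1,q4,q5},{q2,q4,q5}} W2={{q2},{q4},{q5},{q1,q2},{q1,q4},{q1,q5},{q2,q3},{q2,q4},{q2,q5},{q3,q5},{q4,q5},{q1,q3,q5},{q1,q4,q5},{q2,q4,q5}} W3={{q3},{q5},{q1,q3},{q1,q5},{q2,q3},{q2,q5},{q3,q5},{q4,q5},{q1,q3,q5},{q1,q4,q5},{q2,q4,q5}}
  W12={{q2},{q5},{q1,q2},{q1,q4},{q1,q5},{q2,q3},{q2,q4},{q2,q5},{q3,q5},{q4,q5},{q1,q3,q5},{q1,q4,q5},{q2,q4,q5}} W13={{q5},{q1,q3},{q1,q5},{q2,q3},{q2,q5},{q3,q5},{q4,q5},{q1,q3,q5},{q1,q4,q5},{q2,q4,q5}} W23={{q5},{q1,q5},{q2,q3},{q2,q5},{q3,q5},{q4,q5},{q1,q3,q5},{q1,q4,q5},{q2,q4,q5}}
  W123={{q5},{q1,q5},{q2,q3},{q2,q5},{q3,q5},{q4,q5},{q1,q3,q5},{q1,q4,q5},{q2,q4,q5}}
components per intersection:
  W1: {{q1},{q2},{q5},{q1,q2},{q1,q3},{q1,q4},{q1,q5},{q2,q3},{q2,q4},{q2,q5},{q3,q5},{q4,q5},{q1,q3,q5},{q1,q4,q5},{q2,q4,q5}}
  W2: {{q2},{q4},{q5},{q1,q2},{q1,q4},{q1,q5},{q2,q3},{q2,q4},{q2,q5},{q3,q5},{q4,q5},{q1,q3,q5},{q1,q4,q5},{q2,q4,q5}}
  W3: {{q3},{q5},{q1,q3},{q1,q5},{q2,q3},{q2,q5},{q3,q5},{q4,q5},{q1,q3,q5},{q1,q4,q5},{q2,q4,q5}}
  W12: {{q2},{q5},{q1,q2},{q1,q4},{q1,q5},{q2,q3},{q2,q4},{q2,q5},{q3,q5},{q4,q5},{q1,q3,q5},{q1,q4,q5},{q2,q4,q5}}
  W13: {{q5},{q1,q3},{q1,q5},{q2,q5},{q3,q5},{q4,q5},{q1,q3,q5},{q1,q4,q5},{q2,q4,q5}} {{q2,q3}}
  W23: {{q5},{q1,q5},{q2,q5},{q3,q5},{q4,q5},{q1,q3,q5},{q1,q4,q5},{q2,q4,q5}} {{q2,q3}}
  W123: {{q5},{q1,q5},{q2,q5},{q3,q5},{q4,q5},{q1,q3,q5},{q1,q4,q5},{q2,q4,q5}} {{q2,q3}}
C dims 3,5,2; δ0: rk 2, SNF 1^2; δ1: rk 2, SNF 1^2
degree 0: 3−2−0 = 1 → Ȟ^0 ≅ Z
degree 1: 5−2−2 = 1 → Ȟ^1 ≅ Z
degree 2: 2−0−2 = 0 → Ȟ^2 ≅ 0

Ȟ^0(U;F) ≅ Z,  Ȟ^1(U;F) ≅ Z,  Ȟ^2(U;F) ≅ 0
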